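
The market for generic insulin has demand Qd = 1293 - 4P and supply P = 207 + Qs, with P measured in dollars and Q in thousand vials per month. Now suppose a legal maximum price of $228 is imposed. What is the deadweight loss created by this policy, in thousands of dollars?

Rearranging supply gives Qs = P - 207. In a free market, 1293 - 4P = P - 207 gives the equilibrium P* = 300, Q* = 93.
Since 228 < 300, the ceiling is binding.
At P = 228: Qd = 1293 - 4·228 = 381 and Qs = 228 - 207 = 21.
Quantity traded falls to 21. At Q = 21 the demand price is (1293 - 21)/4 = 318 and the supply price is 207 + 21 = 228.
Deadweight loss = ½ · (318 - 228) · (93 - 21) = ½ · 90 · 72 = 3240.

3240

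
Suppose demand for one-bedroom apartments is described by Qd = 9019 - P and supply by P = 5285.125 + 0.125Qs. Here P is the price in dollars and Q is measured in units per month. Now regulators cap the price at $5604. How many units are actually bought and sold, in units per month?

Rearranging supply gives Qs = 8P - 42281. Without the control the market clears where 9019 - P = 8P - 42281, i.e. P* = 5700 and Q* = 3319.
The ceiling of 5604 is below the equilibrium price 5700, so it binds.
At P = 5604: Qd = 9019 - 5604 = 3415 and Qs = 8·5604 - 42281 = 2551.
The quantity actually transacted is the short side, supply: 2551.

2551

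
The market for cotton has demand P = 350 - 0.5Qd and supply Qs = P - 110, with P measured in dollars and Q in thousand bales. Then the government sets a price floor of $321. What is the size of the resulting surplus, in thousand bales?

Rearranging demand gives Qd = 700 - 2P. Setting quantity demanded equal to quantity supplied, 700 - 2P = P - 110, gives P* = 270 and Q* = 160.
The floor of 321 is above the equilibrium price 270, so it binds.
At P = 321: Qd = 700 - 2·321 = 58 and Qs = 321 - 110 = 211.
Surplus = Qs - Qd = 211 - 58 = 153.

153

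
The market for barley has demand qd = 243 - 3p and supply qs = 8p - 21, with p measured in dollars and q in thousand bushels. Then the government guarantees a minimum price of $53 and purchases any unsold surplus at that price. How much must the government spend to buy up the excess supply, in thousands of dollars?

Setting quantity demanded equal to quantity supplied, 243 - 3p = 8p - 21, gives p* = 24 and q* = 171.
The floor of 53 is above the equilibrium price 24, so it binds.
At p = 53: qd = 243 - 3·53 = 84 and qs = 8·53 - 21 = 403.
Surplus = qs - qd = 319.
Government expenditure = surplus × support price = 319 × 53 = 16907.

16907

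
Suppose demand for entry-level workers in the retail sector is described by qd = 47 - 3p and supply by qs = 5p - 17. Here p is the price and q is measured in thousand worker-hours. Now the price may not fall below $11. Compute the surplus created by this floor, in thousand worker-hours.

Setting quantity demanded equal to quantity supplied, 47 - 3p = 5p - 17, gives p* = 8 and q* = 23.
Since 11 > 8, the floor is binding.
At p = 11: qd = 47 - 3·11 = 14 and qs = 5·11 - 17 = 38.
Surplus = qs - qd = 38 - 14 = 24.

24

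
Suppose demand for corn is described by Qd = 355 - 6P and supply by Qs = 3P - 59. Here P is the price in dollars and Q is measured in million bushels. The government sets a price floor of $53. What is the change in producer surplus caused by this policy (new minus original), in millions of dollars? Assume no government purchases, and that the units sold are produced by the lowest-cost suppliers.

In a free market, 355 - 6P = 3P - 59 gives the equilibrium P* = 46, Q* = 79.
Because the floor (53) lies above the market-clearing price, it is binding.
At P = 53: Qd = 355 - 6·53 = 37 and Qs = 3·53 - 59 = 100.
Producer surplus without the control is ½ · (46 - 59/3) · 79 = 6241/6.
With the floor, 37 units are sold at 53. The supply price at Q = 37 is 32, so PS = ½ · [(53 - 59/3) + (53 - 32)] · 37 = 6031/6.
Change in producer surplus = 6031/6 - 6241/6 = -35.

-35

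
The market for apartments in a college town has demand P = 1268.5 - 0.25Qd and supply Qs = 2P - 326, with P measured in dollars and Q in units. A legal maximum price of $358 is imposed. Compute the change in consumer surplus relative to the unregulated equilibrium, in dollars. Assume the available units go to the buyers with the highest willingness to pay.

64498

Rearranging demand gives Qd = 5074 - 4P. Setting quantity demanded equal to quantity supplied, 5074 - 4P = 2P - 326, gives P* = 900 and Q* = 1474.
Because the ceiling (358) lies below the market-clearing price, it is binding.
At P = 358: Qd = 5074 - 4·358 = 3642 and Qs = 2·358 - 326 = 390.
Consumer surplus without the control is ½ · (1268.5 - 900) · 1474 = 271584.5.
With the ceiling, 390 units are sold at 358 (assume they go to the highest-value buyers). The demand price at Q = 390 is 1171, so CS = ½ · [(1268.5 - 358) + (1171 - 358)] · 390 = 336082.5.
Change in consumer surplus = 336082.5 - 271584.5 = 64498.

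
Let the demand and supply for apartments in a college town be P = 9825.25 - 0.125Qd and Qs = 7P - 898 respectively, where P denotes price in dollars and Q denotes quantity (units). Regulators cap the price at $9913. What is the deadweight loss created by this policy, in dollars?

Rearranging demand gives Qd = 78602 - 8P. Equilibrium: 78602 - 8P = 7P - 898, so 79500 = 15P and P* = 5300, Q* = 36202.
The ceiling of 9913 is above the equilibrium price 5300, so it is not binding; the market clears at P* = 5300, Q* = 36202.
Since the control does not bind, no trades are prevented and deadweight loss is zero.

0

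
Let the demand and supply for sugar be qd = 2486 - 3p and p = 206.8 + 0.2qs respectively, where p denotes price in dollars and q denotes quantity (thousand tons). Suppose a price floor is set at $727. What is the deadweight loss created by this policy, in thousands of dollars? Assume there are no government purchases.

Rearranging supply gives qs = 5p - 1034. Equilibrium: 2486 - 3p = 5p - 1034, so 3520 = 8p and p* = 440, q* = 1166.
Since 727 > 440, the floor is binding.
At p = 727: qd = 2486 - 3·727 = 305 and qs = 5·727 - 1034 = 2601.
Quantity traded falls to 305. At q = 305 the demand price is (2486 - 305)/3 = 727 and the supply price is (1034 + 305)/5 = 267.8.
Deadweight loss = ½ · (727 - 267.8) · (1166 - 305) = ½ · 459.2 · 861 = 197685.6.

197685.6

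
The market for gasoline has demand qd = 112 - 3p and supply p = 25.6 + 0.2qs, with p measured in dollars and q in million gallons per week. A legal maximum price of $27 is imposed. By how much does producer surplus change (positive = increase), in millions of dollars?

-43.5

Rearranging supply gives qs = 5p - 128. Equilibrium: 112 - 3p = 5p - 128, so 240 = 8p and p* = 30, q* = 22.
Because the ceiling (27) lies below the market-clearing price, it is binding.
At p = 27: qd = 112 - 3·27 = 31 and qs = 5·27 - 128 = 7.
Producer surplus without the control is ½ · (30 - 25.6) · 22 = 48.4.
With the ceiling, producers sell 7 units at 27, so PS = ½ · (27 - 25.6) · 7 = 4.9.
Change in producer surplus = 4.9 - 48.4 = -43.5.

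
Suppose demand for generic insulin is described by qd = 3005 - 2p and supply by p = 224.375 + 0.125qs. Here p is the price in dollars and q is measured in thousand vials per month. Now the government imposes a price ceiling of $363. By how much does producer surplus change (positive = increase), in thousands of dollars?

-184509

Rearranging supply gives qs = 8p - 1795. Setting quantity demanded equal to quantity supplied, 3005 - 2p = 8p - 1795, gives p* = 480 and q* = 2045.
Since 363 < 480, the ceiling is binding.
At p = 363: qd = 3005 - 2·363 = 2279 and qs = 8·363 - 1795 = 1109.
Producer surplus without the control is ½ · (480 - 224.375) · 2045 = 261376.5625.
With the ceiling, producers sell 1109 units at 363, so PS = ½ · (363 - 224.375) · 1109 = 76867.5625.
Change in producer surplus = 76867.5625 - 261376.5625 = -184509.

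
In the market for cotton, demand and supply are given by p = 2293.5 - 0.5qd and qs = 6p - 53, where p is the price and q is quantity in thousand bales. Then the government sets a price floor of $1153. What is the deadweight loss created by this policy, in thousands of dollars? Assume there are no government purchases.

437772

Rearranging demand gives qd = 4587 - 2p. In a free market, 4587 - 2p = 6p - 53 gives the equilibrium p* = 580, q* = 3427.
Since 1153 > 580, the floor is binding.
At p = 1153: qd = 4587 - 2·1153 = 2281 and qs = 6·1153 - 53 = 6865.
Quantity traded falls to 2281. At q = 2281 the demand price is (4587 - 2281)/2 = 1153 and the supply price is (53 + 2281)/6 = 389.
Deadweight loss = ½ · (1153 - 389) · (3427 - 2281) = ½ · 764 · 1146 = 437772.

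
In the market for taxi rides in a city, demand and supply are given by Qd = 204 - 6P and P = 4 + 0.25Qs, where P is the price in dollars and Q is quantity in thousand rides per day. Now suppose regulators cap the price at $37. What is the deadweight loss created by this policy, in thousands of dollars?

Rearranging supply gives Qs = 4P - 16. Equilibrium: 204 - 6P = 4P - 16, so 220 = 10P and P* = 22, Q* = 72.
Since 37 is above P* = 22, the ceiling does not bind and the free-market outcome prevails.
Since the control does not bind, no trades are prevented and deadweight loss is zero.

0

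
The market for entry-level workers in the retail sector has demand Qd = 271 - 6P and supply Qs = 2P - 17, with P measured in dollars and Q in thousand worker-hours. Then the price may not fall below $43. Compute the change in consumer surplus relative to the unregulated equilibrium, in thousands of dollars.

-238

Equilibrium: 271 - 6P = 2P - 17, so 288 = 8P and P* = 36, Q* = 55.
Because the floor (43) lies above the market-clearing price, it is binding.
At P = 43: Qd = 271 - 6·43 = 13 and Qs = 2·43 - 17 = 69.
Consumer surplus without the control is ½ · (271/6 - 36) · 55 = 3025/12.
With the floor, consumers buy 13 units at 43, so CS = ½ · (271/6 - 43) · 13 = 169/12.
Change in consumer surplus = 169/12 - 3025/12 = -238.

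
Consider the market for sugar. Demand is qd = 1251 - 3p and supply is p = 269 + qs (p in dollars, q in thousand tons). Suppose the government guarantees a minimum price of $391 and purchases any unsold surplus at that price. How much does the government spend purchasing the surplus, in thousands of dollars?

Rearranging supply gives qs = p - 269. Setting quantity demanded equal to quantity supplied, 1251 - 3p = p - 269, gives p* = 380 and q* = 111.
Because the floor (391) lies above the market-clearing price, it is binding.
At p = 391: qd = 1251 - 3·391 = 78 and qs = 391 - 269 = 122.
Surplus = qs - qd = 44.
Government expenditure = surplus × support price = 44 × 391 = 17204.

17204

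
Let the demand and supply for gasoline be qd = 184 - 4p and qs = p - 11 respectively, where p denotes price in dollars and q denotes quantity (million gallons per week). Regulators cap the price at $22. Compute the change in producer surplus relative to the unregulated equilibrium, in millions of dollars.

Setting quantity demanded equal to quantity supplied, 184 - 4p = p - 11, gives p* = 39 and q* = 28.
Since 22 < 39, the ceiling is binding.
At p = 22: qd = 184 - 4·22 = 96 and qs = 22 - 11 = 11.
Producer surplus without the control is ½ · (39 - 11) · 28 = 392.
With the ceiling, producers sell 11 units at 22, so PS = ½ · (22 - 11) · 11 = 60.5.
Change in producer surplus = 60.5 - 392 = -331.5.

-331.5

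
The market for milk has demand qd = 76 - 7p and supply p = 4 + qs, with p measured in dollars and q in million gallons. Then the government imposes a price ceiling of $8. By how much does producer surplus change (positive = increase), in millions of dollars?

-10

Rearranging supply gives qs = p - 4. Without the control the market clears where 76 - 7p = p - 4, i.e. p* = 10 and q* = 6.
Because the ceiling (8) lies below the market-clearing price, it is binding.
At p = 8: qd = 76 - 7·8 = 20 and qs = 8 - 4 = 4.
Producer surplus without the control is ½ · (10 - 4) · 6 = 18.
With the ceiling, producers sell 4 units at 8, so PS = ½ · (8 - 4) · 4 = 8.
Change in producer surplus = 8 - 18 = -10.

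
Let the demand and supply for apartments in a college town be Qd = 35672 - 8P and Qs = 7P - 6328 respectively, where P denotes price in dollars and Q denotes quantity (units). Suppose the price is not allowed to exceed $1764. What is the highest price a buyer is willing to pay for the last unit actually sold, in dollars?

Equilibrium: 35672 - 8P = 7P - 6328, so 42000 = 15P and P* = 2800, Q* = 13272.
Because the ceiling (1764) lies below the market-clearing price, it is binding.
At P = 1764: Qd = 35672 - 8·1764 = 21560 and Qs = 7·1764 - 6328 = 6020.
Only 6020 units reach the market. On the demand curve, the marginal buyer's willingness to pay at Q = 6020 is (35672 - 6020)/8 = 3706.5.

3706.5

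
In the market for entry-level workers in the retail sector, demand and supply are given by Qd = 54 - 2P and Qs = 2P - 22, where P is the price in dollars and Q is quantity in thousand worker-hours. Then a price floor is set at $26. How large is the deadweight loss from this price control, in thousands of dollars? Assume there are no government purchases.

Equilibrium: 54 - 2P = 2P - 22, so 76 = 4P and P* = 19, Q* = 16.
The floor of 26 is above the equilibrium price 19, so it binds.
At P = 26: Qd = 54 - 2·26 = 2 and Qs = 2·26 - 22 = 30.
Quantity traded falls to 2. At Q = 2 the demand price is (54 - 2)/2 = 26 and the supply price is (22 + 2)/2 = 12.
Deadweight loss = ½ · (26 - 12) · (16 - 2) = ½ · 14 · 14 = 98.

98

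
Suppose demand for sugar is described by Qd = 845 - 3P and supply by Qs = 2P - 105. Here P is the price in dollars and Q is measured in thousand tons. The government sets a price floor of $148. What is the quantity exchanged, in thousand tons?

Without the control the market clears where 845 - 3P = 2P - 105, i.e. P* = 190 and Q* = 275.
Since 148 is below P* = 190, the floor does not bind and the free-market outcome prevails.

275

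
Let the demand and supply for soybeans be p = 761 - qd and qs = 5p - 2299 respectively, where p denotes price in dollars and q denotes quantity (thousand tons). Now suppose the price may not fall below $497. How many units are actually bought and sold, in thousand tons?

251

Rearranging demand gives qd = 761 - p. Setting quantity demanded equal to quantity supplied, 761 - p = 5p - 2299, gives p* = 510 and q* = 251.
The floor of 497 is below the equilibrium price 510, so it is not binding; the market clears at p* = 510, q* = 251.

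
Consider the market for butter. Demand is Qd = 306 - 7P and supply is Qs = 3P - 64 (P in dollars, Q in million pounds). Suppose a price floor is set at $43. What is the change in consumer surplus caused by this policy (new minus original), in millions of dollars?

Setting quantity demanded equal to quantity supplied, 306 - 7P = 3P - 64, gives P* = 37 and Q* = 47.
The floor of 43 is above the equilibrium price 37, so it binds.
At P = 43: Qd = 306 - 7·43 = 5 and Qs = 3·43 - 64 = 65.
Consumer surplus without the control is ½ · (306/7 - 37) · 47 = 2209/14.
With the floor, consumers buy 5 units at 43, so CS = ½ · (306/7 - 43) · 5 = 25/14.
Change in consumer surplus = 25/14 - 2209/14 = -156.

-156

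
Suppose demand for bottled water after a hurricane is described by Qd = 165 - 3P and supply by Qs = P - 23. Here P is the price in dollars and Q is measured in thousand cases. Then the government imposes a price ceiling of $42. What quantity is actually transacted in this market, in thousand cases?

Setting quantity demanded equal to quantity supplied, 165 - 3P = P - 23, gives P* = 47 and Q* = 24.
Because the ceiling (42) lies below the market-clearing price, it is binding.
At P = 42: Qd = 165 - 3·42 = 39 and Qs = 42 - 23 = 19.
The quantity actually transacted is the short side, supply: 19.

19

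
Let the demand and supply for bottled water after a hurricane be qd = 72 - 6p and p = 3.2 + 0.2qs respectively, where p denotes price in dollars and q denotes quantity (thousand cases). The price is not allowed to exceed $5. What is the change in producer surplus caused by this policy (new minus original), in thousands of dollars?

-49.5

Rearranging supply gives qs = 5p - 16. Equilibrium: 72 - 6p = 5p - 16, so 88 = 11p and p* = 8, q* = 24.
The ceiling of 5 is below the equilibrium price 8, so it binds.
At p = 5: qd = 72 - 6·5 = 42 and qs = 5·5 - 16 = 9.
Producer surplus without the control is ½ · (8 - 3.2) · 24 = 57.6.
With the ceiling, producers sell 9 units at 5, so PS = ½ · (5 - 3.2) · 9 = 8.1.
Change in producer surplus = 8.1 - 57.6 = -49.5.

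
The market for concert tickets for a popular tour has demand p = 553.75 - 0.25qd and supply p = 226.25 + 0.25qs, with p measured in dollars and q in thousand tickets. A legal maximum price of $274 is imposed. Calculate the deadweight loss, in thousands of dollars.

Rearranging demand gives qd = 2215 - 4p; rearranging supply gives qs = 4p - 905. Without the control the market clears where 2215 - 4p = 4p - 905, i.e. p* = 390 and q* = 655.
Because the ceiling (274) lies below the market-clearing price, it is binding.
At p = 274: qd = 2215 - 4·274 = 1119 and qs = 4·274 - 905 = 191.
Quantity traded falls to 191. At q = 191 the demand price is (2215 - 191)/4 = 506 and the supply price is (905 + 191)/4 = 274.
Deadweight loss = ½ · (506 - 274) · (655 - 191) = ½ · 232 · 464 = 53824.

53824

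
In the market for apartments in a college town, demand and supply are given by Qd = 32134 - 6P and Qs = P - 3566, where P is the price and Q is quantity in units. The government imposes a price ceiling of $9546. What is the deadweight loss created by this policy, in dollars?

Without the control the market clears where 32134 - 6P = P - 3566, i.e. P* = 5100 and Q* = 1534.
Since 9546 is above P* = 5100, the ceiling does not bind and the free-market outcome prevails.
Since the control does not bind, no trades are prevented and deadweight loss is zero.

0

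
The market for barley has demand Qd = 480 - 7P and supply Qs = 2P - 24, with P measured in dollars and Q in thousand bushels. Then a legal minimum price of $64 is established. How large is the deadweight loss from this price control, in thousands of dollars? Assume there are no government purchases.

1008

Setting quantity demanded equal to quantity supplied, 480 - 7P = 2P - 24, gives P* = 56 and Q* = 88.
Since 64 > 56, the floor is binding.
At P = 64: Qd = 480 - 7·64 = 32 and Qs = 2·64 - 24 = 104.
Quantity traded falls to 32. At Q = 32 the demand price is (480 - 32)/7 = 64 and the supply price is (24 + 32)/2 = 28.
Deadweight loss = ½ · (64 - 28) · (88 - 32) = ½ · 36 · 56 = 1008.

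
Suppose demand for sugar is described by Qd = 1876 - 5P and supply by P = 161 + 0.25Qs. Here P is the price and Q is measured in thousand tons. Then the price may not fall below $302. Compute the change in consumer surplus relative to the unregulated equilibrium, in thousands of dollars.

-9262

Rearranging supply gives Qs = 4P - 644. Setting quantity demanded equal to quantity supplied, 1876 - 5P = 4P - 644, gives P* = 280 and Q* = 476.
Since 302 > 280, the floor is binding.
At P = 302: Qd = 1876 - 5·302 = 366 and Qs = 4·302 - 644 = 564.
Consumer surplus without the control is ½ · (375.2 - 280) · 476 = 22657.6.
With the floor, consumers buy 366 units at 302, so CS = ½ · (375.2 - 302) · 366 = 13395.6.
Change in consumer surplus = 13395.6 - 22657.6 = -9262.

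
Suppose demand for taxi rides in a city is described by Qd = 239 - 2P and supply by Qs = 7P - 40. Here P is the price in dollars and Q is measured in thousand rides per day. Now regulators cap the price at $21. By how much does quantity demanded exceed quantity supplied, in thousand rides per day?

Equilibrium: 239 - 2P = 7P - 40, so 279 = 9P and P* = 31, Q* = 177.
Since 21 < 31, the ceiling is binding.
At P = 21: Qd = 239 - 2·21 = 197 and Qs = 7·21 - 40 = 107.
Shortage = Qd - Qs = 197 - 107 = 90.

90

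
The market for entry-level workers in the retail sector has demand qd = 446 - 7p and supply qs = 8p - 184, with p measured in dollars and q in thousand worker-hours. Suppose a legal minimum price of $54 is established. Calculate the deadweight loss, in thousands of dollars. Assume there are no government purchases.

945

Equilibrium: 446 - 7p = 8p - 184, so 630 = 15p and p* = 42, q* = 152.
Since 54 > 42, the floor is binding.
At p = 54: qd = 446 - 7·54 = 68 and qs = 8·54 - 184 = 248.
Quantity traded falls to 68. At q = 68 the demand price is (446 - 68)/7 = 54 and the supply price is (184 + 68)/8 = 31.5.
Deadweight loss = ½ · (54 - 31.5) · (152 - 68) = ½ · 22.5 · 84 = 945.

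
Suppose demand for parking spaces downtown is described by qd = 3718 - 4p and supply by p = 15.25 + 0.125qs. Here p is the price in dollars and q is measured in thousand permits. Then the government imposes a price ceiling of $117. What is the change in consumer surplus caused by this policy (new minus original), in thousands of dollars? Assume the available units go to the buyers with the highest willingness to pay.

Rearranging supply gives qs = 8p - 122. In a free market, 3718 - 4p = 8p - 122 gives the equilibrium p* = 320, q* = 2438.
Because the ceiling (117) lies below the market-clearing price, it is binding.
At p = 117: qd = 3718 - 4·117 = 3250 and qs = 8·117 - 122 = 814.
Consumer surplus without the control is ½ · (929.5 - 320) · 2438 = 742980.5.
With the ceiling, 814 units are sold at 117 (assume they go to the highest-value buyers). The demand price at q = 814 is 726, so CS = ½ · [(929.5 - 117) + (726 - 117)] · 814 = 578550.5.
Change in consumer surplus = 578550.5 - 742980.5 = -164430.

-164430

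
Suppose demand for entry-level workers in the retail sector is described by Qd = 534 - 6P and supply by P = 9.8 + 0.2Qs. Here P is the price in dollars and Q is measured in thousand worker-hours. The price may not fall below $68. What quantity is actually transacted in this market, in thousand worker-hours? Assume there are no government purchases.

126

Rearranging supply gives Qs = 5P - 49. Setting quantity demanded equal to quantity supplied, 534 - 6P = 5P - 49, gives P* = 53 and Q* = 216.
Because the floor (68) lies above the market-clearing price, it is binding.
At P = 68: Qd = 534 - 6·68 = 126 and Qs = 5·68 - 49 = 291.
The quantity actually transacted is the short side, demand: 126.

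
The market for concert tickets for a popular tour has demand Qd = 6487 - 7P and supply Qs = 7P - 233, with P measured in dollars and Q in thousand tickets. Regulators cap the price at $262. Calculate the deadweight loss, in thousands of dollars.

Equilibrium: 6487 - 7P = 7P - 233, so 6720 = 14P and P* = 480, Q* = 3127.
Since 262 < 480, the ceiling is binding.
At P = 262: Qd = 6487 - 7·262 = 4653 and Qs = 7·262 - 233 = 1601.
Quantity traded falls to 1601. At Q = 1601 the demand price is (6487 - 1601)/7 = 698 and the supply price is (233 + 1601)/7 = 262.
Deadweight loss = ½ · (698 - 262) · (3127 - 1601) = ½ · 436 · 1526 = 332668.

332668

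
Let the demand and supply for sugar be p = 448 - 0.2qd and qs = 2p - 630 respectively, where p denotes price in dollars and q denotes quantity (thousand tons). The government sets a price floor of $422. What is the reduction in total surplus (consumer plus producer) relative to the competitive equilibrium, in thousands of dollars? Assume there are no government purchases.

1260

Rearranging demand gives qd = 2240 - 5p. In a free market, 2240 - 5p = 2p - 630 gives the equilibrium p* = 410, q* = 190.
Since 422 > 410, the floor is binding.
At p = 422: qd = 2240 - 5·422 = 130 and qs = 2·422 - 630 = 214.
Quantity traded falls to 130. At q = 130 the demand price is (2240 - 130)/5 = 422 and the supply price is (630 + 130)/2 = 380.
Deadweight loss = ½ · (422 - 380) · (190 - 130) = ½ · 42 · 60 = 1260.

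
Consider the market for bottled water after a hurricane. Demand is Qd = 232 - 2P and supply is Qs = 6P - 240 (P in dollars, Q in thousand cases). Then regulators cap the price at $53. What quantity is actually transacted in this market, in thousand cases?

78

Without the control the market clears where 232 - 2P = 6P - 240, i.e. P* = 59 and Q* = 114.
Since 53 < 59, the ceiling is binding.
At P = 53: Qd = 232 - 2·53 = 126 and Qs = 6·53 - 240 = 78.
The quantity actually transacted is the short side, supply: 78.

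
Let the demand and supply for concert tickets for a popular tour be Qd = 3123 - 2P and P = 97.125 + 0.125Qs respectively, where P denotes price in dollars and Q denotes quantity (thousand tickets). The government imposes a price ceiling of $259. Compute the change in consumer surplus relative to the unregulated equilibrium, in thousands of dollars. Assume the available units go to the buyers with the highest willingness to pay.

-104931

Rearranging supply gives Qs = 8P - 777. Equilibrium: 3123 - 2P = 8P - 777, so 3900 = 10P and P* = 390, Q* = 2343.
Since 259 < 390, the ceiling is binding.
At P = 259: Qd = 3123 - 2·259 = 2605 and Qs = 8·259 - 777 = 1295.
Consumer surplus without the control is ½ · (1561.5 - 390) · 2343 = 1372412.25.
With the ceiling, 1295 units are sold at 259 (assume they go to the highest-value buyers). The demand price at Q = 1295 is 914, so CS = ½ · [(1561.5 - 259) + (914 - 259)] · 1295 = 1267481.25.
Change in consumer surplus = 1267481.25 - 1372412.25 = -104931.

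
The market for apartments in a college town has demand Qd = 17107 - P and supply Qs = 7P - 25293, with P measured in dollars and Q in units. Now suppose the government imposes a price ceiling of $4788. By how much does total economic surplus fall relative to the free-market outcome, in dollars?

Equilibrium: 17107 - P = 7P - 25293, so 42400 = 8P and P* = 5300, Q* = 11807.
Because the ceiling (4788) lies below the market-clearing price, it is binding.
At P = 4788: Qd = 17107 - 4788 = 12319 and Qs = 7·4788 - 25293 = 8223.
Quantity traded falls to 8223. At Q = 8223 the demand price is 17107 - 8223 = 8884 and the supply price is (25293 + 8223)/7 = 4788.
Deadweight loss = ½ · (8884 - 4788) · (11807 - 8223) = ½ · 4096 · 3584 = 7340032.

7340032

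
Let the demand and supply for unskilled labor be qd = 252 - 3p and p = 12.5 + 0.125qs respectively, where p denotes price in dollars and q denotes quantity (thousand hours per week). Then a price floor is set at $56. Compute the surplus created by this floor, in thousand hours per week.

264

Rearranging supply gives qs = 8p - 100. In a free market, 252 - 3p = 8p - 100 gives the equilibrium p* = 32, q* = 156.
The floor of 56 is above the equilibrium price 32, so it binds.
At p = 56: qd = 252 - 3·56 = 84 and qs = 8·56 - 100 = 348.
Surplus = qs - qd = 348 - 84 = 264.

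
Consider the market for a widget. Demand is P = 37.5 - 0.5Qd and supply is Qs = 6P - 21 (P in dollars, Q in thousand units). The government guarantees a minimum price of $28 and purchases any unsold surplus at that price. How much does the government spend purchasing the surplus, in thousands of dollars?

3584

Rearranging demand gives Qd = 75 - 2P. In a free market, 75 - 2P = 6P - 21 gives the equilibrium P* = 12, Q* = 51.
The floor of 28 is above the equilibrium price 12, so it binds.
At P = 28: Qd = 75 - 2·28 = 19 and Qs = 6·28 - 21 = 147.
Surplus = Qs - Qd = 128.
Government expenditure = surplus × support price = 128 × 28 = 3584.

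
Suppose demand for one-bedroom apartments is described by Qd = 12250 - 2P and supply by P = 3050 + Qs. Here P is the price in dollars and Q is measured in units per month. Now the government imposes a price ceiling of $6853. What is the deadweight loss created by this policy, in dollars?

Rearranging supply gives Qs = P - 3050. Without the control the market clears where 12250 - 2P = P - 3050, i.e. P* = 5100 and Q* = 2050.
The ceiling of 6853 is above the equilibrium price 5100, so it is not binding; the market clears at P* = 5100, Q* = 2050.
Since the control does not bind, no trades are prevented and deadweight loss is zero.

0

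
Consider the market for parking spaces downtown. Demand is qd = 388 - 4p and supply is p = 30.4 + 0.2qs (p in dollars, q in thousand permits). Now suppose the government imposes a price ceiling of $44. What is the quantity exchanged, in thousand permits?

Rearranging supply gives qs = 5p - 152. Without the control the market clears where 388 - 4p = 5p - 152, i.e. p* = 60 and q* = 148.
Since 44 < 60, the ceiling is binding.
At p = 44: qd = 388 - 4·44 = 212 and qs = 5·44 - 152 = 68.
The quantity actually transacted is the short side, supply: 68.

68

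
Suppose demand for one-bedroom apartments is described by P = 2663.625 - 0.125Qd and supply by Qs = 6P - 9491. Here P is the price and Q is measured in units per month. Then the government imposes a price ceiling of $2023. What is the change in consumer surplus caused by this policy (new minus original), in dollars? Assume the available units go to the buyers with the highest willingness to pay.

398028.75

Rearranging demand gives Qd = 21309 - 8P. Setting quantity demanded equal to quantity supplied, 21309 - 8P = 6P - 9491, gives P* = 2200 and Q* = 3709.
The ceiling of 2023 is below the equilibrium price 2200, so it binds.
At P = 2023: Qd = 21309 - 8·2023 = 5125 and Qs = 6·2023 - 9491 = 2647.
Consumer surplus without the control is ½ · (2663.625 - 2200) · 3709 = 859792.5625.
With the ceiling, 2647 units are sold at 2023 (assume they go to the highest-value buyers). The demand price at Q = 2647 is 2332.75, so CS = ½ · [(2663.625 - 2023) + (2332.75 - 2023)] · 2647 = 1257821.3125.
Change in consumer surplus = 1257821.3125 - 859792.5625 = 398028.75.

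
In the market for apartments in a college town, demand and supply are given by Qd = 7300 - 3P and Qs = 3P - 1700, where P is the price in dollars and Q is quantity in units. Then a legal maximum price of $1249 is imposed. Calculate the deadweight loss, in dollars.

Without the control the market clears where 7300 - 3P = 3P - 1700, i.e. P* = 1500 and Q* = 2800.
Since 1249 < 1500, the ceiling is binding.
At P = 1249: Qd = 7300 - 3·1249 = 3553 and Qs = 3·1249 - 1700 = 2047.
Quantity traded falls to 2047. At Q = 2047 the demand price is (7300 - 2047)/3 = 1751 and the supply price is (1700 + 2047)/3 = 1249.
Deadweight loss = ½ · (1751 - 1249) · (2800 - 2047) = ½ · 502 · 753 = 189003.

189003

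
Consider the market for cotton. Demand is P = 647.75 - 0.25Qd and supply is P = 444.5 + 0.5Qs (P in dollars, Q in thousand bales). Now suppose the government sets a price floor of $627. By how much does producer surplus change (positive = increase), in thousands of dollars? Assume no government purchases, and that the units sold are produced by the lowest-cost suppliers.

Rearranging demand gives Qd = 2591 - 4P; rearranging supply gives Qs = 2P - 889. Equilibrium: 2591 - 4P = 2P - 889, so 3480 = 6P and P* = 580, Q* = 271.
Because the floor (627) lies above the market-clearing price, it is binding.
At P = 627: Qd = 2591 - 4·627 = 83 and Qs = 2·627 - 889 = 365.
Producer surplus without the control is ½ · (580 - 444.5) · 271 = 18360.25.
With the floor, 83 units are sold at 627. The supply price at Q = 83 is 486, so PS = ½ · [(627 - 444.5) + (627 - 486)] · 83 = 13425.25.
Change in producer surplus = 13425.25 - 18360.25 = -4935.

-4935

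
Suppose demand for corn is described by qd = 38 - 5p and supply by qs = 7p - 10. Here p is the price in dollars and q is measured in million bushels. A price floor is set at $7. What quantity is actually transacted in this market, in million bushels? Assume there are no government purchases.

Without the control the market clears where 38 - 5p = 7p - 10, i.e. p* = 4 and q* = 18.
Because the floor (7) lies above the market-clearing price, it is binding.
At p = 7: qd = 38 - 5·7 = 3 and qs = 7·7 - 10 = 39.
The quantity actually transacted is the short side, demand: 3.

3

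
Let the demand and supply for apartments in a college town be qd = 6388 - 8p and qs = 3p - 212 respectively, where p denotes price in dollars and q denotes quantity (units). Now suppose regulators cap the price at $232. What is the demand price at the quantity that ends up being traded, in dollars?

738

In a free market, 6388 - 8p = 3p - 212 gives the equilibrium p* = 600, q* = 1588.
The ceiling of 232 is below the equilibrium price 600, so it binds.
At p = 232: qd = 6388 - 8·232 = 4532 and qs = 3·232 - 212 = 484.
Only 484 units reach the market. On the demand curve, the marginal buyer's willingness to pay at q = 484 is (6388 - 484)/8 = 738.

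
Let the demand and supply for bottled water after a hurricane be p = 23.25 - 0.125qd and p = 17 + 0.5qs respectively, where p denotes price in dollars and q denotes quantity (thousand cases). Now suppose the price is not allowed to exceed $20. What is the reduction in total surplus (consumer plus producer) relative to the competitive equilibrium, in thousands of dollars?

Rearranging demand gives qd = 186 - 8p; rearranging supply gives qs = 2p - 34. In a free market, 186 - 8p = 2p - 34 gives the equilibrium p* = 22, q* = 10.
The ceiling of 20 is below the equilibrium price 22, so it binds.
At p = 20: qd = 186 - 8·20 = 26 and qs = 2·20 - 34 = 6.
Quantity traded falls to 6. At q = 6 the demand price is (186 - 6)/8 = 22.5 and the supply price is (34 + 6)/2 = 20.
Deadweight loss = ½ · (22.5 - 20) · (10 - 6) = ½ · 2.5 · 4 = 5.

5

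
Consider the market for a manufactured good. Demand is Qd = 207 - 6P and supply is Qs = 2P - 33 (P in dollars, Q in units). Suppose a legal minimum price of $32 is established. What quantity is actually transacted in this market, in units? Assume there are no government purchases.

Equilibrium: 207 - 6P = 2P - 33, so 240 = 8P and P* = 30, Q* = 27.
The floor of 32 is above the equilibrium price 30, so it binds.
At P = 32: Qd = 207 - 6·32 = 15 and Qs = 2·32 - 33 = 31.
The quantity actually transacted is the short side, demand: 15.

15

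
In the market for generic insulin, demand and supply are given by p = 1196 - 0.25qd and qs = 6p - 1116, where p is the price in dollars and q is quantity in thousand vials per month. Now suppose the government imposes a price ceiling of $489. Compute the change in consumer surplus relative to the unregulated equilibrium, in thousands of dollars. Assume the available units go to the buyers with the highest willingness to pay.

Rearranging demand gives qd = 4784 - 4p. Without the control the market clears where 4784 - 4p = 6p - 1116, i.e. p* = 590 and q* = 2424.
Because the ceiling (489) lies below the market-clearing price, it is binding.
At p = 489: qd = 4784 - 4·489 = 2828 and qs = 6·489 - 1116 = 1818.
Consumer surplus without the control is ½ · (1196 - 590) · 2424 = 734472.
With the ceiling, 1818 units are sold at 489 (assume they go to the highest-value buyers). The demand price at q = 1818 is 741.5, so CS = ½ · [(1196 - 489) + (741.5 - 489)] · 1818 = 872185.5.
Change in consumer surplus = 872185.5 - 734472 = 137713.5.

137713.5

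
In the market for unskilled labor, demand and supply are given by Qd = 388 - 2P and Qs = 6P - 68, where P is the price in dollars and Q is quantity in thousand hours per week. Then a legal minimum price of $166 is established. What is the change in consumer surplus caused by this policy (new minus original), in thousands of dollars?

Setting quantity demanded equal to quantity supplied, 388 - 2P = 6P - 68, gives P* = 57 and Q* = 274.
Since 166 > 57, the floor is binding.
At P = 166: Qd = 388 - 2·166 = 56 and Qs = 6·166 - 68 = 928.
Consumer surplus without the control is ½ · (194 - 57) · 274 = 18769.
With the floor, consumers buy 56 units at 166, so CS = ½ · (194 - 166) · 56 = 784.
Change in consumer surplus = 784 - 18769 = -17985.

-17985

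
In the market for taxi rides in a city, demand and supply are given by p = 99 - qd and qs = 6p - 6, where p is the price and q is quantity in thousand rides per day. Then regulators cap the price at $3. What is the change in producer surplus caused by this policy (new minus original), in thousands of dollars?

Rearranging demand gives qd = 99 - p. In a free market, 99 - p = 6p - 6 gives the equilibrium p* = 15, q* = 84.
Since 3 < 15, the ceiling is binding.
At p = 3: qd = 99 - 3 = 96 and qs = 6·3 - 6 = 12.
Producer surplus without the control is ½ · (15 - 1) · 84 = 588.
With the ceiling, producers sell 12 units at 3, so PS = ½ · (3 - 1) · 12 = 12.
Change in producer surplus = 12 - 588 = -576.

-576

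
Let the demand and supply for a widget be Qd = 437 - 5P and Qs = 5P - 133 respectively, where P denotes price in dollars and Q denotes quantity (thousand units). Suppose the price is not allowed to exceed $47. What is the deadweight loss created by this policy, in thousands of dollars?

500

In a free market, 437 - 5P = 5P - 133 gives the equilibrium P* = 57, Q* = 152.
Because the ceiling (47) lies below the market-clearing price, it is binding.
At P = 47: Qd = 437 - 5·47 = 202 and Qs = 5·47 - 133 = 102.
Quantity traded falls to 102. At Q = 102 the demand price is (437 - 102)/5 = 67 and the supply price is (133 + 102)/5 = 47.
Deadweight loss = ½ · (67 - 47) · (152 - 102) = ½ · 20 · 50 = 500.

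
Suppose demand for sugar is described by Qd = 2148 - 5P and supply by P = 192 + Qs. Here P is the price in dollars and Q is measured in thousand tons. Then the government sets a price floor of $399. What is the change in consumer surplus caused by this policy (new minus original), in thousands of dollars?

-1579.5

Rearranging supply gives Qs = P - 192. Equilibrium: 2148 - 5P = P - 192, so 2340 = 6P and P* = 390, Q* = 198.
Since 399 > 390, the floor is binding.
At P = 399: Qd = 2148 - 5·399 = 153 and Qs = 399 - 192 = 207.
Consumer surplus without the control is ½ · (429.6 - 390) · 198 = 3920.4.
With the floor, consumers buy 153 units at 399, so CS = ½ · (429.6 - 399) · 153 = 2340.9.
Change in consumer surplus = 2340.9 - 3920.4 = -1579.5.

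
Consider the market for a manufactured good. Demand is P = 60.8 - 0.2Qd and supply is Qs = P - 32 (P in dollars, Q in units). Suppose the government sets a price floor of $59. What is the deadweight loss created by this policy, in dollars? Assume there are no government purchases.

135

Rearranging demand gives Qd = 304 - 5P. Equilibrium: 304 - 5P = P - 32, so 336 = 6P and P* = 56, Q* = 24.
The floor of 59 is above the equilibrium price 56, so it binds.
At P = 59: Qd = 304 - 5·59 = 9 and Qs = 59 - 32 = 27.
Quantity traded falls to 9. At Q = 9 the demand price is (304 - 9)/5 = 59 and the supply price is 32 + 9 = 41.
Deadweight loss = ½ · (59 - 41) · (24 - 9) = ½ · 18 · 15 = 135.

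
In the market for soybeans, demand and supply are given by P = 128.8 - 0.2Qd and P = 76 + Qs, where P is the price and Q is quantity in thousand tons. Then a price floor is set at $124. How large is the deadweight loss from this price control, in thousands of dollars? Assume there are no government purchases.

Rearranging demand gives Qd = 644 - 5P; rearranging supply gives Qs = P - 76. Setting quantity demanded equal to quantity supplied, 644 - 5P = P - 76, gives P* = 120 and Q* = 44.
The floor of 124 is above the equilibrium price 120, so it binds.
At P = 124: Qd = 644 - 5·124 = 24 and Qs = 124 - 76 = 48.
Quantity traded falls to 24. At Q = 24 the demand price is (644 - 24)/5 = 124 and the supply price is 76 + 24 = 100.
Deadweight loss = ½ · (124 - 100) · (44 - 24) = ½ · 24 · 20 = 240.

240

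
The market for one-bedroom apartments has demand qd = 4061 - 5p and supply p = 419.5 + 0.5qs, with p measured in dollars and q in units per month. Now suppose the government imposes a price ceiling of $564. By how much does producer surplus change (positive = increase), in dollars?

Rearranging supply gives qs = 2p - 839. Without the control the market clears where 4061 - 5p = 2p - 839, i.e. p* = 700 and q* = 561.
Since 564 < 700, the ceiling is binding.
At p = 564: qd = 4061 - 5·564 = 1241 and qs = 2·564 - 839 = 289.
Producer surplus without the control is ½ · (700 - 419.5) · 561 = 78680.25.
With the ceiling, producers sell 289 units at 564, so PS = ½ · (564 - 419.5) · 289 = 20880.25.
Change in producer surplus = 20880.25 - 78680.25 = -57800.

-57800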